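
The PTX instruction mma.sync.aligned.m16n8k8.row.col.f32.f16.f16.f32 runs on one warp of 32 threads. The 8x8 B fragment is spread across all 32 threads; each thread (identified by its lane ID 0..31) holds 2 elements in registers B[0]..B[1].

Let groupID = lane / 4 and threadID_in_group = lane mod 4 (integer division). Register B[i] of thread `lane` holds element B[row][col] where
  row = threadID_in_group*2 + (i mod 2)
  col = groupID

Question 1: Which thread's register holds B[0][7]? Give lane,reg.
28,0

c=7->g=7  r=0->t=0,b0=0
L=7*4+0=28  i=0=0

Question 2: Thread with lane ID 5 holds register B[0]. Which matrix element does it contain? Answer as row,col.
2,1

L=5=>grp=5>>2=1, tig=5&3=1
[0]=>row 1·2+0=2  col grp=1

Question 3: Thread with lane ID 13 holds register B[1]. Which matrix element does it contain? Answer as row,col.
L=13⇒gr=13>>2=3, th=13&3=1
[1]⇒row 1·2+1=3  col gr=3

3,3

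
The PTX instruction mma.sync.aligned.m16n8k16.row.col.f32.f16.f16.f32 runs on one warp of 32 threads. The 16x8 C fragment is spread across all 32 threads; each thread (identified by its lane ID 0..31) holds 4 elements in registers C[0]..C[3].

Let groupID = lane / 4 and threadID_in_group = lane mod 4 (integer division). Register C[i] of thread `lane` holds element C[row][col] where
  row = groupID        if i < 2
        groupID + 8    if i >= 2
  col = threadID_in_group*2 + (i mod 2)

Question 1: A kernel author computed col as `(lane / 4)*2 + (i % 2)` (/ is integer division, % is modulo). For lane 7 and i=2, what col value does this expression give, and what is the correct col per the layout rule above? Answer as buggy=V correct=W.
`(lane / 4)*2 + (i % 2)`[7,2]=>2
L=7=>grp=7>>2=1, tig=7&3=3
[2]=>row 1+8=9  col 3·2+0=6
col: 2 vs 6

buggy=2 correct=6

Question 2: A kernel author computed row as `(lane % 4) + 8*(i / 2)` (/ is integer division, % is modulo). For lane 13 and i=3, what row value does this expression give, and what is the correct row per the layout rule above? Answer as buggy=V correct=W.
buggy=9 correct=11

`(lane % 4) + 8*(i / 2)`[13,3]→9
lane 13→13/4=3, 13 mod 4=1
i=3  r:3+8→11  c:2·1+1→3
row: 9 vs 11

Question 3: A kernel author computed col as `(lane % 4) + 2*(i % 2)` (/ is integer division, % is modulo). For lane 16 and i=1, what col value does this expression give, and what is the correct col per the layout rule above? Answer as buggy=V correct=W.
buggy=2 correct=1

`(lane % 4) + 2*(i % 2)`[16,1]->2
lane 16: g=4 (16/4), t=0 (16%4)
i=1: r=4+0=4, c=0*2+1=1
col: 2 vs 1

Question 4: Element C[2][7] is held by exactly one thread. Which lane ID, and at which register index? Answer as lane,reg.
r=2⇒gr=2,Rb=0  c=7⇒th=3,odd=1
L=2*4+3=11  i=0*2+1=1

11,1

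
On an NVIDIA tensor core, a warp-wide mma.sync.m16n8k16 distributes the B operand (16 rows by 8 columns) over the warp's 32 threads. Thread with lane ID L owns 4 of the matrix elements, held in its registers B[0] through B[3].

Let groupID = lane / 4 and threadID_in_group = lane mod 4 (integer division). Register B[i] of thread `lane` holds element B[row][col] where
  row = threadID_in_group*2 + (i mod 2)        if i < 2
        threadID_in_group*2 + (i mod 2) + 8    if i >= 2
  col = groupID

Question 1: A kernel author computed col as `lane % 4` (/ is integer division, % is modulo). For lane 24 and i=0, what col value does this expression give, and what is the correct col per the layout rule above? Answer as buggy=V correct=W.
`lane % 4`[24,0]=>0
lane 24: grp=6 (24/4), tig=0 (24%4)
i=0: r=0*2+0+0=0, c=grp=6
col: 0 vs 6

buggy=0 correct=6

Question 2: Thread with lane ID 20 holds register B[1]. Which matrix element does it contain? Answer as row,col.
1,5

L=20->g=20>>2=5, t=20&3=0
[1]->row 0·2+1+0=1  col g=5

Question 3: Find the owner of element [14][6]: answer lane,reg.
c=6→G=6  r=14→rhi=1,T=3,p=0
L=6*4+3=27  i=1*2+0=2

27,2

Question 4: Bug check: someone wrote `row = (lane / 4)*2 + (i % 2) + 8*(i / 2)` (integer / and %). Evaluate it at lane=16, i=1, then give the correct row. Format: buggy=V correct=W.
`(lane / 4)*2 + (i % 2) + 8*(i / 2)`[16,1]→9
lane 16→16/4=4, 16 mod 4=0
i=1  r:2·0+1+0→1  c:4
row: 9 vs 1

buggy=9 correct=1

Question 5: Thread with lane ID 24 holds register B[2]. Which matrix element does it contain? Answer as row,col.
lane 24⇒24/4=6, 24 mod 4=0
i=2  r:2·0+0+8⇒8  c:6

8,6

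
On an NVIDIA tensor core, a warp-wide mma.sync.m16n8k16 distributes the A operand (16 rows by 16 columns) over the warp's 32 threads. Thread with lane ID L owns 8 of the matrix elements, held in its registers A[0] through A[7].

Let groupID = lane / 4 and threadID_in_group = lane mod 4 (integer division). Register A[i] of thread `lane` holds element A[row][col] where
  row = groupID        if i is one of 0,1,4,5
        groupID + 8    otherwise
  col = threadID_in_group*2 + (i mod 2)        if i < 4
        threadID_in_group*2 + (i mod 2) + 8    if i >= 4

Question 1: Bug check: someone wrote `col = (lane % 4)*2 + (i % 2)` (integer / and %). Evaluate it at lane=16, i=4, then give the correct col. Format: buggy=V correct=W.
`(lane % 4)*2 + (i % 2)`[16,4]->0
L=16->g=16>>2=4, t=16&3=0
[4]->row 4+0=4  col 0·2+0+8=8
col: 0 vs 8

buggy=0 correct=8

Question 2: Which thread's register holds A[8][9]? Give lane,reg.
r:8=>grp=0,rB=1  c:9=>cB=1,tig=0,lo=1
L=0*4+0=0  i=1*4+1*2+1=7

0,7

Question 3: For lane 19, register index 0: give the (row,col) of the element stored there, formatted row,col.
4,6

19: G=4,T=3
[0] (4+0,3*2+0+0) = (4,6)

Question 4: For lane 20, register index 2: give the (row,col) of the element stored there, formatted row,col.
13,0

L=20=>grp=20>>2=5, tig=20&3=0
[2]=>row 5+8=13  col 0·2+0+0=0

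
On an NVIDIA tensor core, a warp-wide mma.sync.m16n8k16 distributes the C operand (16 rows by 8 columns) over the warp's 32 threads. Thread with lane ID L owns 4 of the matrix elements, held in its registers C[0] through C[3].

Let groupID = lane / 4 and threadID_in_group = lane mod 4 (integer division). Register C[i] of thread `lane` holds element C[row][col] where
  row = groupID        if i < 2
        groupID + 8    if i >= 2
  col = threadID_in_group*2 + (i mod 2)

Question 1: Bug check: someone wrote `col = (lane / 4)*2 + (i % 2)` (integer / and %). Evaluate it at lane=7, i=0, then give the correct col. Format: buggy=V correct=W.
buggy=2 correct=6

`(lane / 4)*2 + (i % 2)`[7,0]→2
L=7→G=7>>2=1, T=7&3=3
[0]→row 1+0=1  col 3·2+0=6
col: 2 vs 6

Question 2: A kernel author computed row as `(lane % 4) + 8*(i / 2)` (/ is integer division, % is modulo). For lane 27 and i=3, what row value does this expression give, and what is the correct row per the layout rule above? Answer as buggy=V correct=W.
buggy=11 correct=14

`(lane % 4) + 8*(i / 2)`[27,3]=>11
lane 27: grp=6 (27/4), tig=3 (27%4)
i=3: r=6+8=14, c=3*2+1=7
row: 11 vs 14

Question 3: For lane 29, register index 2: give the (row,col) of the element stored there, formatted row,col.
L=29=>grp=29>>2=7, tig=29&3=1
[2]=>row 7+8=15  col 1·2+0=2

15,2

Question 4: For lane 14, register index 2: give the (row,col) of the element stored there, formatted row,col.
11,4

L=14⇒gr=14>>2=3, th=14&3=2
[2]⇒row 3+8=11  col 2·2+0=4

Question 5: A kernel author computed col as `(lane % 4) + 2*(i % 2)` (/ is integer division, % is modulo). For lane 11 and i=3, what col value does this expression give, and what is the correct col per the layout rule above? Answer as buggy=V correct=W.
`(lane % 4) + 2*(i % 2)`[11,3]->5
11: gid=2,tid=3
[3] (2+8,3*2+1) = (10,7)
col: 5 vs 7

buggy=5 correct=7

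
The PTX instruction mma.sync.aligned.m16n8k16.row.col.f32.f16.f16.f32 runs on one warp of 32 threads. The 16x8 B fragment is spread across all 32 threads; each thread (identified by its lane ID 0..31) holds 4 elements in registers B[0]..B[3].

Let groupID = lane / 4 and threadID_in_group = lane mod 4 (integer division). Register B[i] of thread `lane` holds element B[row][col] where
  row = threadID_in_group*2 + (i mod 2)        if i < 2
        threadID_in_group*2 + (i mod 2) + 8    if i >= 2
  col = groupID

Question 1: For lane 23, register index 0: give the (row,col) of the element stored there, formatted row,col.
6,5

23: G=5,T=3
[0] (3*2+0+0,5) = (6,5)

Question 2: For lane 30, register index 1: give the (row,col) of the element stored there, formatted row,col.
lane 30->30/4=7, 30 mod 4=2
i=1  r:2·2+1+0->5  c:7

5,7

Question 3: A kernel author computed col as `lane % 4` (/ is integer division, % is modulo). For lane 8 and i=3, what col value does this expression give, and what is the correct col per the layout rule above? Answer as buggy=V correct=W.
buggy=0 correct=2

`lane % 4`[8,3]->0
L=8->g=8>>2=2, t=8&3=0
[3]->row 0·2+1+8=9  col g=2
col: 0 vs 2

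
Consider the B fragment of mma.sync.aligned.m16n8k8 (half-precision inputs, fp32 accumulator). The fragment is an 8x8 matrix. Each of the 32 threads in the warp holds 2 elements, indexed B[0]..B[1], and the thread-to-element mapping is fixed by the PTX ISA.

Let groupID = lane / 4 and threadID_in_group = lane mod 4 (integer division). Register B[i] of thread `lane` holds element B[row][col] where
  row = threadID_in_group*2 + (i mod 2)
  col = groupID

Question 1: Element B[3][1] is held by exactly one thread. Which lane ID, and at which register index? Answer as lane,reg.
5,1

c=1→G=1  r=3→T=1,p=1
L=1*4+1=5  i=1=1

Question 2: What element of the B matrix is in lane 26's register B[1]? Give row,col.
5,6

L=26->gid=26>>2=6, tid=26&3=2
[1]->row 2·2+1=5  col gid=6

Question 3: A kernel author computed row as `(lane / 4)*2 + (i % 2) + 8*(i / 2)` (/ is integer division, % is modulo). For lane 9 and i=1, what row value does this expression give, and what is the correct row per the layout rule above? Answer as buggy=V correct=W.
buggy=5 correct=3

`(lane / 4)*2 + (i % 2) + 8*(i / 2)`[9,1]->5
L=9->gid=9>>2=2, tid=9&3=1
[1]->row 1·2+1=3  col gid=2
row: 5 vs 3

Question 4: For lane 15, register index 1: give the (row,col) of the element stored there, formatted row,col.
L=15->gid=15>>2=3, tid=15&3=3
[1]->row 3·2+1=7  col gid=3

7,3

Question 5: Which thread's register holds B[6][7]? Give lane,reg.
c=7⇒gr=7  r=6⇒th=3,odd=0
L=7*4+3=31  i=0=0

31,0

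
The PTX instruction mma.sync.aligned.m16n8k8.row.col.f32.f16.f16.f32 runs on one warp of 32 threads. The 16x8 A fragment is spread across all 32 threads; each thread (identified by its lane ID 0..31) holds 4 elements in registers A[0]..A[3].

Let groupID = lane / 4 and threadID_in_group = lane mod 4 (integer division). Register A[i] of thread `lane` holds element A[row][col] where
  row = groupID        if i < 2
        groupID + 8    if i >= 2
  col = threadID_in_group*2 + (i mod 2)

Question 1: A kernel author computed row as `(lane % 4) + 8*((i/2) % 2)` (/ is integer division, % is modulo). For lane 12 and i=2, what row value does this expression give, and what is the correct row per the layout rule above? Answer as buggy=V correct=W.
`(lane % 4) + 8*((i/2) % 2)`[12,2]→8
lane 12: G=3 (12/4), T=0 (12%4)
i=2: r=3+8=11, c=0*2+0=0
row: 8 vs 11

buggy=8 correct=11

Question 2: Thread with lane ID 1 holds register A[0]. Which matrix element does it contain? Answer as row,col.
0,2

L=1=>grp=1>>2=0, tig=1&3=1
[0]=>row 0+0=0  col 1·2+0=2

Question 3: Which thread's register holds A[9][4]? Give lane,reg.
r=9⇒gr=1,Rb=1  c=4⇒th=2,odd=0
L=1*4+2=6  i=1*2+0=2

6,2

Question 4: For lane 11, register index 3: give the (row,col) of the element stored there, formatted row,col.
L=11→G=11>>2=2, T=11&3=3
[3]→row 2+8=10  col 3·2+1=7

10,7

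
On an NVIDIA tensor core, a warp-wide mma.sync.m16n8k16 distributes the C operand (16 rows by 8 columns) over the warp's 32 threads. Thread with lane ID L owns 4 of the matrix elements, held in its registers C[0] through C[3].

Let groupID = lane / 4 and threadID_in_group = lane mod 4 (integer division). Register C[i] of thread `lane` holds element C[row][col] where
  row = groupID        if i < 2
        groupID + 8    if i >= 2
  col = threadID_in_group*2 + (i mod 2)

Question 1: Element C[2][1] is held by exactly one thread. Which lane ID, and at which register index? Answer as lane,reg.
8,1

r=2->g=2,rb=0  c=1->t=0,b0=1
L=2*4+0=8  i=0*2+1=1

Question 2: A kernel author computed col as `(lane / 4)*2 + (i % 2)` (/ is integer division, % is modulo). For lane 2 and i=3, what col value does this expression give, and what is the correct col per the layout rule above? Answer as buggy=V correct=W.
`(lane / 4)*2 + (i % 2)`[2,3]→1
lane 2: G=0 (2/4), T=2 (2%4)
i=3: r=0+8=8, c=2*2+1=5
col: 1 vs 5

buggy=1 correct=5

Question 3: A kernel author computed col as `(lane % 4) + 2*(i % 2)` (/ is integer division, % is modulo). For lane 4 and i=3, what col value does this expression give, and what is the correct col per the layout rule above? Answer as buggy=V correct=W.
buggy=2 correct=1

`(lane % 4) + 2*(i % 2)`[4,3]→2
lane 4: G=1 (4/4), T=0 (4%4)
i=3: r=1+8=9, c=0*2+1=1
col: 2 vs 1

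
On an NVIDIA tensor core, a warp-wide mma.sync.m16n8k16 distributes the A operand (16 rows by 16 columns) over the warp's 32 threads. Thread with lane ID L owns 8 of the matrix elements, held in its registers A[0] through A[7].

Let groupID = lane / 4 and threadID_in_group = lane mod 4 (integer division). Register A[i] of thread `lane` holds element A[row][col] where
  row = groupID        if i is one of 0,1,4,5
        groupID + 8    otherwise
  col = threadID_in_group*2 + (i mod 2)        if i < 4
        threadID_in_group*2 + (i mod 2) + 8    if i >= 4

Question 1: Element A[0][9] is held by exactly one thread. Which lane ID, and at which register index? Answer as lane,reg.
0,5

r=0→G=0,rhi=0  c=9→chi=1,T=0,p=1
L=0*4+0=0  i=1*4+0*2+1=5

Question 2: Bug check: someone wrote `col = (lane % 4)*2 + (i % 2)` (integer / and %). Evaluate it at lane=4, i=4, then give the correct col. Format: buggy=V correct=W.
buggy=0 correct=8

`(lane % 4)*2 + (i % 2)`[4,4]→0
L=4→G=4>>2=1, T=4&3=0
[4]→row 1+0=1  col 0·2+0+8=8
col: 0 vs 8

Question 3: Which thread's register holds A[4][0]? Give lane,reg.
16,0

r=4→G=4,rhi=0  c=0→chi=0,T=0,p=0
L=4*4+0=16  i=0*4+0*2+0=0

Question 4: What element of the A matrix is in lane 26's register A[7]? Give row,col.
lane 26: grp=6 (26/4), tig=2 (26%4)
i=7: r=6+8=14, c=2*2+1+8=13

14,13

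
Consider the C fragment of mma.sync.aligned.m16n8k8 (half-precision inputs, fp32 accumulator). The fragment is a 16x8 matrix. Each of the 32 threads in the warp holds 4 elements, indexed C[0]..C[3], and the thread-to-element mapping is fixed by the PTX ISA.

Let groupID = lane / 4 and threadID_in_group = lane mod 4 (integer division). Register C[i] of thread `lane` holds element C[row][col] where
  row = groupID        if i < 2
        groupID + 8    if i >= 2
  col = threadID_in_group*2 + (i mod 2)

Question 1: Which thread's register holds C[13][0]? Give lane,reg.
r: 13->gid=5,r8=1  c: 0->tid=0,i&1=0
L=5*4+0=20  i=1*2+0=2

20,2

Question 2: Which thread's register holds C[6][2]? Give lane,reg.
r=6→G=6,rhi=0  c=2→T=1,p=0
L=6*4+1=25  i=0*2+0=0

25,0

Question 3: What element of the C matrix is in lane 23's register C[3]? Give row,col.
23: gr=5,th=3
[3] (5+8,3*2+1) = (13,7)

13,7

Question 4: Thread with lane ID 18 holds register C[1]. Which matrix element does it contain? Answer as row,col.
4,5

L=18->gid=18>>2=4, tid=18&3=2
[1]->row 4+0=4  col 2·2+1=5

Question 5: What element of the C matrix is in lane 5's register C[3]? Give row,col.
9,3

L=5⇒gr=5>>2=1, th=5&3=1
[3]⇒row 1+8=9  col 1·2+1=3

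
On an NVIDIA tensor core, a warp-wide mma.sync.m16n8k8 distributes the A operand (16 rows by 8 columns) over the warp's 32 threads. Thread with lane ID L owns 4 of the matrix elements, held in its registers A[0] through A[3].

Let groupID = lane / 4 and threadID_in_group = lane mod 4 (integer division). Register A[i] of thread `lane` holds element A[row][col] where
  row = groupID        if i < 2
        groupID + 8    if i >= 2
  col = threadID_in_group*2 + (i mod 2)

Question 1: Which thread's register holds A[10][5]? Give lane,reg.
10,3

r=10->g=2,rb=1  c=5->t=2,b0=1
L=2*4+2=10  i=1*2+1=3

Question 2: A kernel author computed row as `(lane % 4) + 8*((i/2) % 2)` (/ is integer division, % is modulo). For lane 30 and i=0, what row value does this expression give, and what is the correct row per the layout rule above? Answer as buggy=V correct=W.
`(lane % 4) + 8*((i/2) % 2)`[30,0]=>2
30: grp=7,tig=2
[0] (7+0,2*2+0) = (7,4)
row: 2 vs 7

buggy=2 correct=7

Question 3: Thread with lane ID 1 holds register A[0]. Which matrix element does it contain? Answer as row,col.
L=1=>grp=1>>2=0, tig=1&3=1
[0]=>row 0+0=0  col 1·2+0=2

0,2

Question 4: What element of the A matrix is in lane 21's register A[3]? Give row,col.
21: gid=5,tid=1
[3] (5+8,1*2+1) = (13,3)

13,3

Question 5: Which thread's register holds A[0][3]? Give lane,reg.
r: 0->gid=0,r8=0  c: 3->tid=1,i&1=1
L=0*4+1=1  i=0*2+1=1

1,1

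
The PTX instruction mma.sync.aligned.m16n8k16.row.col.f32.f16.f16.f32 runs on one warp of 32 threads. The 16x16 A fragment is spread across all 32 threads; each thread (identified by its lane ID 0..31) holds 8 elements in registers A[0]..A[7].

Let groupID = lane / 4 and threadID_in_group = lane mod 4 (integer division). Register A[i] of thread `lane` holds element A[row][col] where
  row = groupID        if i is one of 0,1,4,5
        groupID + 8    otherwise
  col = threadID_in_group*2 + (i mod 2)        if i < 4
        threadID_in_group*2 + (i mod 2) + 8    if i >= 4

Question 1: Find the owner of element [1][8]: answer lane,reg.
4,4

r=1→G=1,rhi=0  c=8→chi=1,T=0,p=0
L=1*4+0=4  i=1*4+0*2+0=4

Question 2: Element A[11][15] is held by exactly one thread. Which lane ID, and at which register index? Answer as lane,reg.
15,7

r: 11->gid=3,r8=1  c: 15->c8=1,tid=3,i&1=1
L=3*4+3=15  i=1*4+1*2+1=7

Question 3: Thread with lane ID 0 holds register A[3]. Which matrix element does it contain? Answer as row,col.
8,1

L=0->gid=0>>2=0, tid=0&3=0
[3]->row 0+8=8  col 0·2+1+0=1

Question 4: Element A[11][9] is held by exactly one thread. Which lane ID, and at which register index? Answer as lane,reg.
12,7

r:11=>grp=3,rB=1  c:9=>cB=1,tig=0,lo=1
L=3*4+0=12  i=1*4+1*2+1=7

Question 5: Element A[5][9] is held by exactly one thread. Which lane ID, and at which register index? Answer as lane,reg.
20,5

r=5⇒gr=5,Rb=0  c=9⇒Cb=1,th=0,odd=1
L=5*4+0=20  i=1*4+0*2+1=5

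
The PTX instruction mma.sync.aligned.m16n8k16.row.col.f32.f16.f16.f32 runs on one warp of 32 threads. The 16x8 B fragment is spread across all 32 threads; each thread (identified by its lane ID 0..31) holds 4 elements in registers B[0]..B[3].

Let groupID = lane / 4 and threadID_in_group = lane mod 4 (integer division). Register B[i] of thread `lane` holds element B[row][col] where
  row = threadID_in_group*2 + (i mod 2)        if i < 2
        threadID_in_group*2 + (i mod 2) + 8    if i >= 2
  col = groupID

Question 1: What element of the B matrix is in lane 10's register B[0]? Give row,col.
lane 10->10/4=2, 10 mod 4=2
i=0  r:2·2+0+0->4  c:2

4,2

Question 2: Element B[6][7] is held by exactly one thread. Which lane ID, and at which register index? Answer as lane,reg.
c: 7->gid=7  r: 6->r8=0,tid=3,i&1=0
L=7*4+3=31  i=0*2+0=0

31,0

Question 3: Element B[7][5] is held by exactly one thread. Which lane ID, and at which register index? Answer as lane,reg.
23,1

c=5⇒gr=5  r=7⇒Rb=0,th=3,odd=1
L=5*4+3=23  i=0*2+1=1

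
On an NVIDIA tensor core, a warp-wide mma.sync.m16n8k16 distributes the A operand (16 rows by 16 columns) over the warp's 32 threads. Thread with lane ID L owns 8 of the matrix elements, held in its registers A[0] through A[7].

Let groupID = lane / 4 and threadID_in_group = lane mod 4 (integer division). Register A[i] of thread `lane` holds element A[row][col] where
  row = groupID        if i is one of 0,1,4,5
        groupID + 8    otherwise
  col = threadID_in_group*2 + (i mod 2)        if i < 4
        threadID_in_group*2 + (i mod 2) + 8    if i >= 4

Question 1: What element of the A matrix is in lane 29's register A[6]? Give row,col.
15,10

L=29⇒gr=29>>2=7, th=29&3=1
[6]⇒row 7+8=15  col 1·2+0+8=10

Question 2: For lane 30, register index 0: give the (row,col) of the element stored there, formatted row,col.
lane 30→30/4=7, 30 mod 4=2
i=0  r:7+0→7  c:2·2+0+0→4

7,4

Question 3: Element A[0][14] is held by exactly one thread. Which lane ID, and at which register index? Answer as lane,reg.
3,4

r=0->g=0,rb=0  c=14->cb=1,t=3,b0=0
L=0*4+3=3  i=1*4+0*2+0=4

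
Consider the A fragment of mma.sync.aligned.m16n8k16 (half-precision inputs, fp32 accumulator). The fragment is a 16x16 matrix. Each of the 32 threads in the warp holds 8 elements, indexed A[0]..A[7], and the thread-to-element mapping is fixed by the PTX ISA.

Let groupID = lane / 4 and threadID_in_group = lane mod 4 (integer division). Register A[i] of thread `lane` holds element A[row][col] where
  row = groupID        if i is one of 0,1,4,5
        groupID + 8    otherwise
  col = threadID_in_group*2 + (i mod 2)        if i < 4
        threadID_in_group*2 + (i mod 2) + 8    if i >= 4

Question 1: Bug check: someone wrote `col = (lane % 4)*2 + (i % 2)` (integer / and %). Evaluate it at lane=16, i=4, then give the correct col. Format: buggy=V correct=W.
buggy=0 correct=8

`(lane % 4)*2 + (i % 2)`[16,4]=>0
lane 16=>16/4=4, 16 mod 4=0
i=4  r:4+0=>4  c:2·0+0+8=>8
col: 0 vs 8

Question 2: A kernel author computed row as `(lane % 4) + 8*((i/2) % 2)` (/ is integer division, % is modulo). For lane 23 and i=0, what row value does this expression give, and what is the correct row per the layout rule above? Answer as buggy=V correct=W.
buggy=3 correct=5

`(lane % 4) + 8*((i/2) % 2)`[23,0]→3
lane 23→23/4=5, 23 mod 4=3
i=0  r:5+0→5  c:2·3+0+0→6
row: 3 vs 5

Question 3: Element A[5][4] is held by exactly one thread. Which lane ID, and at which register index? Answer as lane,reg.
22,0

r=5⇒gr=5,Rb=0  c=4⇒Cb=0,th=2,odd=0
L=5*4+2=22  i=0*4+0*2+0=0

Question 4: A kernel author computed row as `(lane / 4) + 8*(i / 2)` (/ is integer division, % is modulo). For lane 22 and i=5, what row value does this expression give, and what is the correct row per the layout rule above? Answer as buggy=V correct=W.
buggy=21 correct=5

`(lane / 4) + 8*(i / 2)`[22,5]->21
L=22->gid=22>>2=5, tid=22&3=2
[5]->row 5+0=5  col 2·2+1+8=13
row: 21 vs 5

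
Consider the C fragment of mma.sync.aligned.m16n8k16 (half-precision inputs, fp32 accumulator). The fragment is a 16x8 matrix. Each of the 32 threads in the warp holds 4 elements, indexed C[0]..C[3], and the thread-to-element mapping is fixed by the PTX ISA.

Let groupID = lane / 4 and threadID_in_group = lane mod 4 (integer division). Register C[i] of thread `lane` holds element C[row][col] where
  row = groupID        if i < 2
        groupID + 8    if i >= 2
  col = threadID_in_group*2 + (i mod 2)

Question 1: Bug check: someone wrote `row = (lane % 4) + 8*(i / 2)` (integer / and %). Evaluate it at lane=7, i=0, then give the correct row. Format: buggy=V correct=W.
buggy=3 correct=1

`(lane % 4) + 8*(i / 2)`[7,0]→3
lane 7: G=1 (7/4), T=3 (7%4)
i=0: r=1+0=1, c=3*2+0=6
row: 3 vs 1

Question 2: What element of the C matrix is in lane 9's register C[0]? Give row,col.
L=9⇒gr=9>>2=2, th=9&3=1
[0]⇒row 2+0=2  col 1·2+0=2

2,2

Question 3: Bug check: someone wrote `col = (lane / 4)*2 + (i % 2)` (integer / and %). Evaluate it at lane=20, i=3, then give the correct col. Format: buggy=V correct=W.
`(lane / 4)*2 + (i % 2)`[20,3]->11
lane 20: gid=5 (20/4), tid=0 (20%4)
i=3: r=5+8=13, c=0*2+1=1
col: 11 vs 1

buggy=11 correct=1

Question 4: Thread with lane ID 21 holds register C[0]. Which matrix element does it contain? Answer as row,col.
5,2

lane 21: grp=5 (21/4), tig=1 (21%4)
i=0: r=5+0=5, c=1*2+0=2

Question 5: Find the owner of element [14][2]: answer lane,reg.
25,2

r:14=>grp=6,rB=1  c:2=>tig=1,lo=0
L=6*4+1=25  i=1*2+0=2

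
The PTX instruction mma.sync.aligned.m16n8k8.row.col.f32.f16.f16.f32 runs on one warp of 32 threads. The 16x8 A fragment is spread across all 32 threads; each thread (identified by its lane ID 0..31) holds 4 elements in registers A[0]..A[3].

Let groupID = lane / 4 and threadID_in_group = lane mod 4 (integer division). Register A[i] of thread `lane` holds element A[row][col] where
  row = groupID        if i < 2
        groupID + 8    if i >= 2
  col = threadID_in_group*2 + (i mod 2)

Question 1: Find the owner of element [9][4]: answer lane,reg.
6,2

r=9->g=1,rb=1  c=4->t=2,b0=0
L=1*4+2=6  i=1*2+0=2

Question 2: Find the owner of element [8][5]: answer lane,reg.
r:8=>grp=0,rB=1  c:5=>tig=2,lo=1
L=0*4+2=2  i=1*2+1=3

2,3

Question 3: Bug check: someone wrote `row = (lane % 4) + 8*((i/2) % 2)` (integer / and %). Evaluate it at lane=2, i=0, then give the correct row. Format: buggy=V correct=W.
`(lane % 4) + 8*((i/2) % 2)`[2,0]⇒2
L=2⇒gr=2>>2=0, th=2&3=2
[0]⇒row 0+0=0  col 2·2+0=4
row: 2 vs 0

buggy=2 correct=0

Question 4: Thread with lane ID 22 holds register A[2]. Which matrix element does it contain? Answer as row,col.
13,4

lane 22->22/4=5, 22 mod 4=2
i=2  r:5+8->13  c:2·2+0->4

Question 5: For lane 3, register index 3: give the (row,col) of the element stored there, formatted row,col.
lane 3⇒3/4=0, 3 mod 4=3
i=3  r:0+8⇒8  c:2·3+1⇒7

8,7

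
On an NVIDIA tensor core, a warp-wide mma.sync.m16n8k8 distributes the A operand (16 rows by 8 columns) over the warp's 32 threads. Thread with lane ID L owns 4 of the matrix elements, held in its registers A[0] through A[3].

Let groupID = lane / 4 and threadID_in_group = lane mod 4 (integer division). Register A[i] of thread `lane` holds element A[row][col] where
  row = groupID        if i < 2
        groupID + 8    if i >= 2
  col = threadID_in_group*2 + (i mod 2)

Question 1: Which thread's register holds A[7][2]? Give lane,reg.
29,0

r:7=>grp=7,rB=0  c:2=>tig=1,lo=0
L=7*4+1=29  i=0*2+0=0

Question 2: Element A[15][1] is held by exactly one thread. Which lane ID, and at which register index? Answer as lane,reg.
28,3

r=15⇒gr=7,Rb=1  c=1⇒th=0,odd=1
L=7*4+0=28  i=1*2+1=3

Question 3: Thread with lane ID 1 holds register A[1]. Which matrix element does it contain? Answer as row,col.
0,3

lane 1->1/4=0, 1 mod 4=1
i=1  r:0+0->0  c:2·1+1->3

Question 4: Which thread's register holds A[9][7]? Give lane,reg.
r=9->g=1,rb=1  c=7->t=3,b0=1
L=1*4+3=7  i=1*2+1=3

7,3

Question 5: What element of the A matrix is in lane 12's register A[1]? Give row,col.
12: g=3,t=0
[1] (3+0,0*2+1) = (3,1)

3,1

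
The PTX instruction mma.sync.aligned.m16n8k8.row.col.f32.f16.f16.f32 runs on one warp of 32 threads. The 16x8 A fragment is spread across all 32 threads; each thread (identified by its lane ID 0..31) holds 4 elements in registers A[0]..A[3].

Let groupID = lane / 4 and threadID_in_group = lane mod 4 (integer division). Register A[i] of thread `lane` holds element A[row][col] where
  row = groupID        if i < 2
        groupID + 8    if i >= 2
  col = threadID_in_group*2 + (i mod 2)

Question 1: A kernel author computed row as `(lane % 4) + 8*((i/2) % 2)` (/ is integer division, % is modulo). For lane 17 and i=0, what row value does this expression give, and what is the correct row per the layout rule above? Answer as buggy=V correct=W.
`(lane % 4) + 8*((i/2) % 2)`[17,0]->1
17: gid=4,tid=1
[0] (4+0,1*2+0) = (4,2)
row: 1 vs 4

buggy=1 correct=4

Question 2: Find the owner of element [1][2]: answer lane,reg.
5,0

r=1→G=1,rhi=0  c=2→T=1,p=0
L=1*4+1=5  i=0*2+0=0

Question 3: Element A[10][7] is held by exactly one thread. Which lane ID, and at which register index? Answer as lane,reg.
r:10=>grp=2,rB=1  c:7=>tig=3,lo=1
L=2*4+3=11  i=1*2+1=3

11,3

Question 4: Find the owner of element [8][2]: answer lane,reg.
1,2

r=8→G=0,rhi=1  c=2→T=1,p=0
L=0*4+1=1  i=1*2+0=2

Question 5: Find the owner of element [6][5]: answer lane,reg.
26,1

r=6⇒gr=6,Rb=0  c=5⇒th=2,odd=1
L=6*4+2=26  i=0*2+1=1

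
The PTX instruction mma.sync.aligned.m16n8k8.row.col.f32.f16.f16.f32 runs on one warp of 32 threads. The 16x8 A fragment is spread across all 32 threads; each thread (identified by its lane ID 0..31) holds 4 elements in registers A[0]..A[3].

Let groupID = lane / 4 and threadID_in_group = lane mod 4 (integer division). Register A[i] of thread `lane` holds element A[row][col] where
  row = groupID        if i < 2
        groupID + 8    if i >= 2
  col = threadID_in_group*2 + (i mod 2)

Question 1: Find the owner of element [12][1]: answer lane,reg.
r=12->g=4,rb=1  c=1->t=0,b0=1
L=4*4+0=16  i=1*2+1=3

16,3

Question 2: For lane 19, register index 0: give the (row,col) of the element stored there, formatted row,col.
lane 19: gr=4 (19/4), th=3 (19%4)
i=0: r=4+0=4, c=3*2+0=6

4,6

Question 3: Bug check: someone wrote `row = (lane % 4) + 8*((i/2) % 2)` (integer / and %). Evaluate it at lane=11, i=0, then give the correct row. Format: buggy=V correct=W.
buggy=3 correct=2

`(lane % 4) + 8*((i/2) % 2)`[11,0]→3
lane 11: G=2 (11/4), T=3 (11%4)
i=0: r=2+0=2, c=3*2+0=6
row: 3 vs 2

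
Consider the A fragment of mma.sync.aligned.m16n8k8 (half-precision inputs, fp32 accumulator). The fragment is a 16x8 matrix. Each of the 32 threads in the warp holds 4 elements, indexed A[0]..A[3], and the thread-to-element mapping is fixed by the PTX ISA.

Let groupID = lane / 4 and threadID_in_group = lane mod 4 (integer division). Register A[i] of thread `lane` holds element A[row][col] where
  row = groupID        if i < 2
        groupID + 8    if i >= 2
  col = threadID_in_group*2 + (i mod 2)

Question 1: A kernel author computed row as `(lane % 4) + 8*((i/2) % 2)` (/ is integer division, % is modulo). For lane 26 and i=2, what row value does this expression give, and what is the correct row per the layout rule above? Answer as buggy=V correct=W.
buggy=10 correct=14

`(lane % 4) + 8*((i/2) % 2)`[26,2]→10
L=26→G=26>>2=6, T=26&3=2
[2]→row 6+8=14  col 2·2+0=4
row: 10 vs 14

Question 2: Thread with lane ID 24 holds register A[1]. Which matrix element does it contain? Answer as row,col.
6,1

L=24->g=24>>2=6, t=24&3=0
[1]->row 6+0=6  col 0·2+1=1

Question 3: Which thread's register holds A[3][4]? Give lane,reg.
14,0

r: 3->gid=3,r8=0  c: 4->tid=2,i&1=0
L=3*4+2=14  i=0*2+0=0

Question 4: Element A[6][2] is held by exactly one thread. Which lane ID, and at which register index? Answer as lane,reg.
r: 6->gid=6,r8=0  c: 2->tid=1,i&1=0
L=6*4+1=25  i=0*2+0=0

25,0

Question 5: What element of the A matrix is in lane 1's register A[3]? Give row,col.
lane 1: g=0 (1/4), t=1 (1%4)
i=3: r=0+8=8, c=1*2+1=3

8,3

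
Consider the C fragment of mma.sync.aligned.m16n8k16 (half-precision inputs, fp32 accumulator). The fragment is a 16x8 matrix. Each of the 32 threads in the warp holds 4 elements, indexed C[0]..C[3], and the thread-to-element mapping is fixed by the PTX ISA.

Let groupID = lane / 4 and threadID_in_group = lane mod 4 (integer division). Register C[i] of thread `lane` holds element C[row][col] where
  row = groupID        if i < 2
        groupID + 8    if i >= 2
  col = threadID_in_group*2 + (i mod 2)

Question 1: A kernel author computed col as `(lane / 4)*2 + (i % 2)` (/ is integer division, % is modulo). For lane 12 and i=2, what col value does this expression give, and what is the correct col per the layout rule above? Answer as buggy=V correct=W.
buggy=6 correct=0

`(lane / 4)*2 + (i % 2)`[12,2]→6
lane 12→12/4=3, 12 mod 4=0
i=2  r:3+8→11  c:2·0+0→0
col: 6 vs 0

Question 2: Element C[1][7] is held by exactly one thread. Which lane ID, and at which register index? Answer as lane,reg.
r=1⇒gr=1,Rb=0  c=7⇒th=3,odd=1
L=1*4+3=7  i=0*2+1=1

7,1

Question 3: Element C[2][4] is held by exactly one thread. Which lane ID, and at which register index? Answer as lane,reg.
r=2→G=2,rhi=0  c=4→T=2,p=0
L=2*4+2=10  i=0*2+0=0

10,0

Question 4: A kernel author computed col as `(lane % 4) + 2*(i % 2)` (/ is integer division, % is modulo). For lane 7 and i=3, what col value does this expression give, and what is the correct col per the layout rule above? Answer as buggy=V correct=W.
buggy=5 correct=7

`(lane % 4) + 2*(i % 2)`[7,3]=>5
L=7=>grp=7>>2=1, tig=7&3=3
[3]=>row 1+8=9  col 3·2+1=7
col: 5 vs 7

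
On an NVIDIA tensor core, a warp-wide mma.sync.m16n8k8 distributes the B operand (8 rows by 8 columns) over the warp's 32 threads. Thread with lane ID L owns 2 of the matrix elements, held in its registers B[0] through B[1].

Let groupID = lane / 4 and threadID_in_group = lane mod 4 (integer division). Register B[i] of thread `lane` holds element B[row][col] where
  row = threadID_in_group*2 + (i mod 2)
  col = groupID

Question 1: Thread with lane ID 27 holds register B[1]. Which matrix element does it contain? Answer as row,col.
L=27→G=27>>2=6, T=27&3=3
[1]→row 3·2+1=7  col G=6

7,6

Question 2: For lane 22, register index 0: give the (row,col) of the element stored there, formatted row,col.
22: g=5,t=2
[0] (2*2+0,5) = (4,5)

4,5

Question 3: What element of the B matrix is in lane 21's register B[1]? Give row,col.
lane 21: grp=5 (21/4), tig=1 (21%4)
i=1: r=1*2+1=3, c=grp=5

3,5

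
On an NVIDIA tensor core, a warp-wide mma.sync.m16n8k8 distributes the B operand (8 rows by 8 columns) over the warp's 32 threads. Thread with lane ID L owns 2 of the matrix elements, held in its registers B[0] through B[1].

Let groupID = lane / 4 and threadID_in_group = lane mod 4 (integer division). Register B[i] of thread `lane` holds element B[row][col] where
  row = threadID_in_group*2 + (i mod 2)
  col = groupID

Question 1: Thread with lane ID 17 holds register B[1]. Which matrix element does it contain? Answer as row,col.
lane 17: g=4 (17/4), t=1 (17%4)
i=1: r=1*2+1=3, c=g=4

3,4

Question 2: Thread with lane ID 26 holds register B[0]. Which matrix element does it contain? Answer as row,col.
lane 26: g=6 (26/4), t=2 (26%4)
i=0: r=2*2+0=4, c=g=6

4,6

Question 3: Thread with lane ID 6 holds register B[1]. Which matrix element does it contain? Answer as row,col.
lane 6⇒6/4=1, 6 mod 4=2
i=1  r:2·2+1⇒5  c:1

5,1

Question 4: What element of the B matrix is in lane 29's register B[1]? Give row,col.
3,7

lane 29→29/4=7, 29 mod 4=1
i=1  r:2·1+1→3  c:7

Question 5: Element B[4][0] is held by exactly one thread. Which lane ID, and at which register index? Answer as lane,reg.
c=0⇒gr=0  r=4⇒th=2,odd=0
L=0*4+2=2  i=0=0

2,0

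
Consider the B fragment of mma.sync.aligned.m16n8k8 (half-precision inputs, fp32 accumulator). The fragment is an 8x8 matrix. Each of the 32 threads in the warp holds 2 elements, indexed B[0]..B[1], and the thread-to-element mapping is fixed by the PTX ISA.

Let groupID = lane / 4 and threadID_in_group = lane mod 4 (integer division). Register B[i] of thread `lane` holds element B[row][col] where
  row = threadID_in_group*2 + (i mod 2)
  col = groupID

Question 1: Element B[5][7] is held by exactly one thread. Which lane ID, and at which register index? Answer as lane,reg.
30,1

c=7->g=7  r=5->t=2,b0=1
L=7*4+2=30  i=1=1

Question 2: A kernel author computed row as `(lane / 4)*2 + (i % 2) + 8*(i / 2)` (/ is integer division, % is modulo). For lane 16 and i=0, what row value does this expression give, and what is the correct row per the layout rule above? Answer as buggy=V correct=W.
buggy=8 correct=0

`(lane / 4)*2 + (i % 2) + 8*(i / 2)`[16,0]->8
lane 16: g=4 (16/4), t=0 (16%4)
i=0: r=0*2+0=0, c=g=4
row: 8 vs 0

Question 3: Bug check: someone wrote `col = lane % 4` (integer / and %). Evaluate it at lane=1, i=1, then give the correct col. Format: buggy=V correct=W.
buggy=1 correct=0

`lane % 4`[1,1]->1
L=1->g=1>>2=0, t=1&3=1
[1]->row 1·2+1=3  col g=0
col: 1 vs 0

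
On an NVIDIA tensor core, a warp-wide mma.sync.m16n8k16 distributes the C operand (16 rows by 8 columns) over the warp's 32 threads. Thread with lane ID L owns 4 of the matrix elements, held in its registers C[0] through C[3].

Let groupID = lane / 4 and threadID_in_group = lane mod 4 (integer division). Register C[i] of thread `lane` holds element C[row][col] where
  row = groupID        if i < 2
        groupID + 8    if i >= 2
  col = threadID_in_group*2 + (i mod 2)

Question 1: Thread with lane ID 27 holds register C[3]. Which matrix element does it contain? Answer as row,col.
14,7

L=27->g=27>>2=6, t=27&3=3
[3]->row 6+8=14  col 3·2+1=7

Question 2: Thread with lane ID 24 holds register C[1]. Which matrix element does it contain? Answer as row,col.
L=24→G=24>>2=6, T=24&3=0
[1]→row 6+0=6  col 0·2+1=1

6,1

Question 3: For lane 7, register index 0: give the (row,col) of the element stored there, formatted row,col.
1,6

lane 7: g=1 (7/4), t=3 (7%4)
i=0: r=1+0=1, c=3*2+0=6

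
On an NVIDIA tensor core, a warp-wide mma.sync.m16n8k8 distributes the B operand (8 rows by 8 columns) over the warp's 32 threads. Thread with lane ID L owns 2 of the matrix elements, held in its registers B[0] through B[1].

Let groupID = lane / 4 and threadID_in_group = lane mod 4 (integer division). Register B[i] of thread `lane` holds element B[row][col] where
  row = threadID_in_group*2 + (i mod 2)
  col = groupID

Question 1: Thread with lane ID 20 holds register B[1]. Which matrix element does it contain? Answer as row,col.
lane 20->20/4=5, 20 mod 4=0
i=1  r:2·0+1->1  c:5

1,5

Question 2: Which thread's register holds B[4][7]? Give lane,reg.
c=7⇒gr=7  r=4⇒th=2,odd=0
L=7*4+2=30  i=0=0

30,0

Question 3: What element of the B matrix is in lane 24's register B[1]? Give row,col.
lane 24: g=6 (24/4), t=0 (24%4)
i=1: r=0*2+1=1, c=g=6

1,6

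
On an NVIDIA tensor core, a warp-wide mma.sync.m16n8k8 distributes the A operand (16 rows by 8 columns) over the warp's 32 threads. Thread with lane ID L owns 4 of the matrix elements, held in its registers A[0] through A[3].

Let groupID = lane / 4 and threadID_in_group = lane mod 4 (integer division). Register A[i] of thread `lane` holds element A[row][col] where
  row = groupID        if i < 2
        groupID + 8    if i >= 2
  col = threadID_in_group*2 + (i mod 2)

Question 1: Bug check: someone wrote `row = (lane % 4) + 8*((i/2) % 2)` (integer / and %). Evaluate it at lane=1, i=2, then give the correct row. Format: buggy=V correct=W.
buggy=9 correct=8

`(lane % 4) + 8*((i/2) % 2)`[1,2]->9
lane 1->1/4=0, 1 mod 4=1
i=2  r:0+8->8  c:2·1+0->2
row: 9 vs 8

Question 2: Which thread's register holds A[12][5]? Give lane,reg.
18,3

r: 12->gid=4,r8=1  c: 5->tid=2,i&1=1
L=4*4+2=18  i=1*2+1=3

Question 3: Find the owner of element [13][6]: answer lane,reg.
r:13=>grp=5,rB=1  c:6=>tig=3,lo=0
L=5*4+3=23  i=1*2+0=2

23,2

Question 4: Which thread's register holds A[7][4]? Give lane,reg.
r=7⇒gr=7,Rb=0  c=4⇒th=2,odd=0
L=7*4+2=30  i=0*2+0=0

30,0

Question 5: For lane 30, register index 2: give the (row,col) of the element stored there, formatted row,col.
lane 30→30/4=7, 30 mod 4=2
i=2  r:7+8→15  c:2·2+0→4

15,4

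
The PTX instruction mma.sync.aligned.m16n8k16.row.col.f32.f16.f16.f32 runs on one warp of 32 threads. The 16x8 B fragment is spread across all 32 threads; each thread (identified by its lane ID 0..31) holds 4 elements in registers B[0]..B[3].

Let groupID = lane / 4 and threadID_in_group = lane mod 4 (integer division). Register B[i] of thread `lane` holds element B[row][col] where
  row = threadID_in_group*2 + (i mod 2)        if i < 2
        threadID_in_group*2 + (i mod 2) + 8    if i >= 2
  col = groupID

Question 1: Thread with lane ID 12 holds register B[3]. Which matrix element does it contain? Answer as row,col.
L=12→G=12>>2=3, T=12&3=0
[3]→row 0·2+1+8=9  col G=3

9,3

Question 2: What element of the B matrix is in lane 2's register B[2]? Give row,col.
lane 2->2/4=0, 2 mod 4=2
i=2  r:2·2+0+8->12  c:0

12,0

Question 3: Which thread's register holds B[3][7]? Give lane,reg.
c=7→G=7  r=3→rhi=0,T=1,p=1
L=7*4+1=29  i=0*2+1=1

29,1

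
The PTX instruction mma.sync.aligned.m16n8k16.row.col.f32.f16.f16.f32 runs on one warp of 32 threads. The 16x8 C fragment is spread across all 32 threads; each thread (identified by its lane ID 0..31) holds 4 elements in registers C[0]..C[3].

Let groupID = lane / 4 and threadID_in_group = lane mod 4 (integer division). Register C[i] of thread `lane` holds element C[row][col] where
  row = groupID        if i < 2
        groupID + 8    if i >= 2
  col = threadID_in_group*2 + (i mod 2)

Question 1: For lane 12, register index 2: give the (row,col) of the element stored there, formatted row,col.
11,0

lane 12: g=3 (12/4), t=0 (12%4)
i=2: r=3+8=11, c=0*2+0=0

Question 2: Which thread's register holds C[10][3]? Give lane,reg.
9,3

r=10→G=2,rhi=1  c=3→T=1,p=1
L=2*4+1=9  i=1*2+1=3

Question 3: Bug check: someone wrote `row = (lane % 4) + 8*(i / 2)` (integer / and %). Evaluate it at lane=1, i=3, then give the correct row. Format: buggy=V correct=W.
buggy=9 correct=8

`(lane % 4) + 8*(i / 2)`[1,3]->9
L=1->gid=1>>2=0, tid=1&3=1
[3]->row 0+8=8  col 1·2+1=3
row: 9 vs 8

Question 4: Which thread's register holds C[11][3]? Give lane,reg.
13,3

r:11=>grp=3,rB=1  c:3=>tig=1,lo=1
L=3*4+1=13  i=1*2+1=3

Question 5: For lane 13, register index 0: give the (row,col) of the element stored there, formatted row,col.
3,2

lane 13: gid=3 (13/4), tid=1 (13%4)
i=0: r=3+0=3, c=1*2+0=2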